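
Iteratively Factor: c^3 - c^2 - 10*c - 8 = (c + 2)*(c^2 - 3*c - 4) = (c + 1)*(c + 2)*(c - 4)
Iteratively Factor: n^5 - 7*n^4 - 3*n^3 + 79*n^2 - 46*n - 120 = (n - 2)*(n^4 - 5*n^3 - 13*n^2 + 53*n + 60) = (n - 5)*(n - 2)*(n^3 - 13*n - 12) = (n - 5)*(n - 2)*(n + 3)*(n^2 - 3*n - 4) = (n - 5)*(n - 4)*(n - 2)*(n + 3)*(n + 1)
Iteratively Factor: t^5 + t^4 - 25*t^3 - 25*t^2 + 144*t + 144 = (t + 3)*(t^4 - 2*t^3 - 19*t^2 + 32*t + 48) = (t + 3)*(t + 4)*(t^3 - 6*t^2 + 5*t + 12) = (t - 4)*(t + 3)*(t + 4)*(t^2 - 2*t - 3) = (t - 4)*(t + 1)*(t + 3)*(t + 4)*(t - 3)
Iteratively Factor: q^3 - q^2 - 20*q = (q)*(q^2 - q - 20) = q*(q + 4)*(q - 5)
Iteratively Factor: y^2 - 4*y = (y - 4)*(y)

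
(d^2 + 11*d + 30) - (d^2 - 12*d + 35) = 23*d - 5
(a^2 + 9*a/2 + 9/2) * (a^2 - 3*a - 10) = a^4 + 3*a^3/2 - 19*a^2 - 117*a/2 - 45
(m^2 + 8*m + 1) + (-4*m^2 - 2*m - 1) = -3*m^2 + 6*m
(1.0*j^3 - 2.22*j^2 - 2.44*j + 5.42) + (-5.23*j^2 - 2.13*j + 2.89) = 1.0*j^3 - 7.45*j^2 - 4.57*j + 8.31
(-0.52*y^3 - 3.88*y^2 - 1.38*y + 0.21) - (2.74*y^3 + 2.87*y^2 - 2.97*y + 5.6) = -3.26*y^3 - 6.75*y^2 + 1.59*y - 5.39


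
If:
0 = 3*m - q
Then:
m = q/3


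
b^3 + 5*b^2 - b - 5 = (b - 1)*(b + 1)*(b + 5)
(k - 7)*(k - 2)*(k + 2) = k^3 - 7*k^2 - 4*k + 28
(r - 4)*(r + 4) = r^2 - 16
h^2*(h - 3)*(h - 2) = h^4 - 5*h^3 + 6*h^2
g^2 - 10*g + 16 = (g - 8)*(g - 2)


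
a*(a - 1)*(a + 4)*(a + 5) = a^4 + 8*a^3 + 11*a^2 - 20*a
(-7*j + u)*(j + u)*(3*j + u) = -21*j^3 - 25*j^2*u - 3*j*u^2 + u^3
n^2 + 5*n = n*(n + 5)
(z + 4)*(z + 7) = z^2 + 11*z + 28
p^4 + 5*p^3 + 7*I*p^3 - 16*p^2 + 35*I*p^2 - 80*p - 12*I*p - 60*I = (p + 5)*(p + 2*I)^2*(p + 3*I)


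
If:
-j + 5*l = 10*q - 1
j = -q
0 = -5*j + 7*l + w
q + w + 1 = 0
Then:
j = -12/83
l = 5/83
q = 12/83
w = -95/83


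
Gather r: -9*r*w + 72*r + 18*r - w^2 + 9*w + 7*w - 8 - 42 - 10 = r*(90 - 9*w) - w^2 + 16*w - 60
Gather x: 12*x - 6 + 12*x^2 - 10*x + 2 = 12*x^2 + 2*x - 4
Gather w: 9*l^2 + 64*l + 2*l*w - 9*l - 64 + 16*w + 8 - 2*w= 9*l^2 + 55*l + w*(2*l + 14) - 56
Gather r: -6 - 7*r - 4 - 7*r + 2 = -14*r - 8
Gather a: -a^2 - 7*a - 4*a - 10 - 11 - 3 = -a^2 - 11*a - 24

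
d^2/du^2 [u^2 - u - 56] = 2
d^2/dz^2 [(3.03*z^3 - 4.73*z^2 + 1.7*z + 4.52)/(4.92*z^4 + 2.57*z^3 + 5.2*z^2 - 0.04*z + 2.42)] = (146.690784*z^9 - 686.977632*z^8 - 330.154632*z^7 + 2639.090942*z^6 + 1167.772548*z^5 + 3700.643856*z^4 + 984.0259*z^3 + 313.232064*z^2 - 196.198536*z - 168.81732)/(119.095488*z^12 + 186.631344*z^11 + 475.108164*z^10 + 408.575105*z^9 + 674.850648*z^8 + 385.14234*z^7 + 556.85551*z^6 + 187.95528*z^5 + 281.283168*z^4 + 42.13262*z^3 + 91.371456*z^2 - 0.702768*z + 14.172488)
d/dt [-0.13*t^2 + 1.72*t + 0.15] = 1.72 - 0.26*t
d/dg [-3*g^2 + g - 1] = 1 - 6*g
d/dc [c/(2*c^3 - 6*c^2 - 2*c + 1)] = (-4*c^3 + 6*c^2 + 1)/(4*c^6 - 24*c^5 + 28*c^4 + 28*c^3 - 8*c^2 - 4*c + 1)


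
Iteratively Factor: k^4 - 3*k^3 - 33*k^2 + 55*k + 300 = (k - 5)*(k^3 + 2*k^2 - 23*k - 60) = (k - 5)^2*(k^2 + 7*k + 12) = (k - 5)^2*(k + 4)*(k + 3)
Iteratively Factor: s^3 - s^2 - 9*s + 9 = (s - 3)*(s^2 + 2*s - 3) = (s - 3)*(s - 1)*(s + 3)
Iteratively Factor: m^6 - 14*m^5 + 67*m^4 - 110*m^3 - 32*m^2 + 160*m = (m - 4)*(m^5 - 10*m^4 + 27*m^3 - 2*m^2 - 40*m) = (m - 4)^2*(m^4 - 6*m^3 + 3*m^2 + 10*m) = (m - 4)^2*(m + 1)*(m^3 - 7*m^2 + 10*m) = m*(m - 4)^2*(m + 1)*(m^2 - 7*m + 10) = m*(m - 5)*(m - 4)^2*(m + 1)*(m - 2)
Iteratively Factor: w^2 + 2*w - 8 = (w + 4)*(w - 2)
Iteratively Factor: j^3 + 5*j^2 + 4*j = (j)*(j^2 + 5*j + 4) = j*(j + 1)*(j + 4)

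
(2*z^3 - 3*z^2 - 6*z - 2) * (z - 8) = 2*z^4 - 19*z^3 + 18*z^2 + 46*z + 16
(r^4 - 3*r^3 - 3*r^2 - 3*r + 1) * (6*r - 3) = 6*r^5 - 21*r^4 - 9*r^3 - 9*r^2 + 15*r - 3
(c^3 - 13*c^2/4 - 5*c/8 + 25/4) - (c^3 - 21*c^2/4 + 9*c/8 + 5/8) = 2*c^2 - 7*c/4 + 45/8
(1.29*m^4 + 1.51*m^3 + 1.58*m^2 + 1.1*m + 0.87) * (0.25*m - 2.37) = 0.3225*m^5 - 2.6798*m^4 - 3.1837*m^3 - 3.4696*m^2 - 2.3895*m - 2.0619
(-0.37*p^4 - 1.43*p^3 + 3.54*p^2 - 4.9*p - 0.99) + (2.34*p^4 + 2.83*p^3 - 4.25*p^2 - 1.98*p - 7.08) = 1.97*p^4 + 1.4*p^3 - 0.71*p^2 - 6.88*p - 8.07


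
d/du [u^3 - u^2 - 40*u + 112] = 3*u^2 - 2*u - 40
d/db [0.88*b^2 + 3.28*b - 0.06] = 1.76*b + 3.28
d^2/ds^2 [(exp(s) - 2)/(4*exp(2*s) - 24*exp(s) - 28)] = (exp(4*s) - 2*exp(3*s) + 78*exp(2*s) - 170*exp(s) + 133)*exp(s)/(4*(exp(6*s) - 18*exp(5*s) + 87*exp(4*s) + 36*exp(3*s) - 609*exp(2*s) - 882*exp(s) - 343))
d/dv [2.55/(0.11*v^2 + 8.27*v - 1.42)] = (-0.561*v - 21.0885)/(0.11*v^2 + 8.27*v - 1.42)^2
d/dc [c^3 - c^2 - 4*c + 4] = 3*c^2 - 2*c - 4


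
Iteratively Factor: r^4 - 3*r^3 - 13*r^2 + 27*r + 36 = (r + 3)*(r^3 - 6*r^2 + 5*r + 12) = (r + 1)*(r + 3)*(r^2 - 7*r + 12) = (r - 3)*(r + 1)*(r + 3)*(r - 4)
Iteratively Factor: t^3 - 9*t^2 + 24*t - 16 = (t - 4)*(t^2 - 5*t + 4) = (t - 4)^2*(t - 1)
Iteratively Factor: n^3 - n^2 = (n)*(n^2 - n) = n*(n - 1)*(n)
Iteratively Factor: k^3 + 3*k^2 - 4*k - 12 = (k + 2)*(k^2 + k - 6) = (k - 2)*(k + 2)*(k + 3)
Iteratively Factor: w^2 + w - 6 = (w - 2)*(w + 3)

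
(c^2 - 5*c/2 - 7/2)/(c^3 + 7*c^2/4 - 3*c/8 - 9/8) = 4*(2*c - 7)/(8*c^2 + 6*c - 9)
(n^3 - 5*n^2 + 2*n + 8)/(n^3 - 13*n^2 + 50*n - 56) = (n + 1)/(n - 7)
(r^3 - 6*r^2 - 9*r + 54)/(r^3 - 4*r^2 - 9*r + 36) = (r - 6)/(r - 4)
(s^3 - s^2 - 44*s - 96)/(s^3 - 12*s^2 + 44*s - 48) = (s^3 - s^2 - 44*s - 96)/(s^3 - 12*s^2 + 44*s - 48)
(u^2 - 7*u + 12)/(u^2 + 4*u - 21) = (u - 4)/(u + 7)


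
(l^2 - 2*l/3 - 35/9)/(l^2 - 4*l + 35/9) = (3*l + 5)/(3*l - 5)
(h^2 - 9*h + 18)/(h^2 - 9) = (h - 6)/(h + 3)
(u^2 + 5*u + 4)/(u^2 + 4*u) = (u + 1)/u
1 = 1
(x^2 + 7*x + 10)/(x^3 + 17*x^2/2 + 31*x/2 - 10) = 2*(x + 2)/(2*x^2 + 7*x - 4)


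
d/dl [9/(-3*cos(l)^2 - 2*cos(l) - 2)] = -18*(3*cos(l) + 1)*sin(l)/(3*cos(l)^2 + 2*cos(l) + 2)^2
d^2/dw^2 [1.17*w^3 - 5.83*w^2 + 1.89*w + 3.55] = 7.02*w - 11.66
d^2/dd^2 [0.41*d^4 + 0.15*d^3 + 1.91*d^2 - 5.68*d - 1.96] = 4.92*d^2 + 0.9*d + 3.82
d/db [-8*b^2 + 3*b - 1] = 3 - 16*b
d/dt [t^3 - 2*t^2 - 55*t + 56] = 3*t^2 - 4*t - 55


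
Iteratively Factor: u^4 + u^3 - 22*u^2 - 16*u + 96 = (u - 2)*(u^3 + 3*u^2 - 16*u - 48) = (u - 2)*(u + 4)*(u^2 - u - 12) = (u - 2)*(u + 3)*(u + 4)*(u - 4)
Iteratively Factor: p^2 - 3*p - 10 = (p + 2)*(p - 5)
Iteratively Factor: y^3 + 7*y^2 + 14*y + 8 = (y + 2)*(y^2 + 5*y + 4) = (y + 2)*(y + 4)*(y + 1)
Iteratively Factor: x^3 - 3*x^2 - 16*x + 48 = (x + 4)*(x^2 - 7*x + 12) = (x - 4)*(x + 4)*(x - 3)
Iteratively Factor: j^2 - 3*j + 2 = (j - 1)*(j - 2)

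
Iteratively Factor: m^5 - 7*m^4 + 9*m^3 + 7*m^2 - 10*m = (m)*(m^4 - 7*m^3 + 9*m^2 + 7*m - 10) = m*(m + 1)*(m^3 - 8*m^2 + 17*m - 10) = m*(m - 1)*(m + 1)*(m^2 - 7*m + 10) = m*(m - 2)*(m - 1)*(m + 1)*(m - 5)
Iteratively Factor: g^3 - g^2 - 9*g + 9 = (g + 3)*(g^2 - 4*g + 3) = (g - 3)*(g + 3)*(g - 1)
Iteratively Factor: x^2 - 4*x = (x - 4)*(x)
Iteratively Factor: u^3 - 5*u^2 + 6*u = (u - 2)*(u^2 - 3*u) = u*(u - 2)*(u - 3)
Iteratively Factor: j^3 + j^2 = (j + 1)*(j^2) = j*(j + 1)*(j)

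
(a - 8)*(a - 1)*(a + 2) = a^3 - 7*a^2 - 10*a + 16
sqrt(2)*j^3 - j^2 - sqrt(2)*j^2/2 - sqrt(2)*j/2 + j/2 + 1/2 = (j - 1)*(j - sqrt(2)/2)*(sqrt(2)*j + sqrt(2)/2)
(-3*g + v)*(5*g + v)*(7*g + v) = -105*g^3 - g^2*v + 9*g*v^2 + v^3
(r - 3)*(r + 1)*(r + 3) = r^3 + r^2 - 9*r - 9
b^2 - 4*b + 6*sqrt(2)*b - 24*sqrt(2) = (b - 4)*(b + 6*sqrt(2))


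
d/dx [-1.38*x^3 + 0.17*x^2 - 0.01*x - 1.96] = -4.14*x^2 + 0.34*x - 0.01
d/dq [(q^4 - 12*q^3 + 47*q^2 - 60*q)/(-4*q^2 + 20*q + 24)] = (-2*q^5 + 27*q^4 - 96*q^3 - 41*q^2 + 564*q - 360)/(4*(q^4 - 10*q^3 + 13*q^2 + 60*q + 36))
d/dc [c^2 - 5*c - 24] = 2*c - 5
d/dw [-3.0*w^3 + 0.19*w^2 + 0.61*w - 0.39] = -9.0*w^2 + 0.38*w + 0.61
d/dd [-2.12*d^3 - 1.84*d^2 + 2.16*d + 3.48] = -6.36*d^2 - 3.68*d + 2.16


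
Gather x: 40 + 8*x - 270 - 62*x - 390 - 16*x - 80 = -70*x - 700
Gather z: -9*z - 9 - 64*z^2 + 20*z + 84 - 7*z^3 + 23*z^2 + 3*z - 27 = -7*z^3 - 41*z^2 + 14*z + 48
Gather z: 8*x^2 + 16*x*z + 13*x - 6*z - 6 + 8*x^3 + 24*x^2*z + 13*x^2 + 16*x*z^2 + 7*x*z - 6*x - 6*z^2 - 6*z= 8*x^3 + 21*x^2 + 7*x + z^2*(16*x - 6) + z*(24*x^2 + 23*x - 12) - 6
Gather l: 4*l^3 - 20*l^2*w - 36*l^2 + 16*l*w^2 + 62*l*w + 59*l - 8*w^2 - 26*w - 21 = 4*l^3 + l^2*(-20*w - 36) + l*(16*w^2 + 62*w + 59) - 8*w^2 - 26*w - 21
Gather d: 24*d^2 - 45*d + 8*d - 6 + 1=24*d^2 - 37*d - 5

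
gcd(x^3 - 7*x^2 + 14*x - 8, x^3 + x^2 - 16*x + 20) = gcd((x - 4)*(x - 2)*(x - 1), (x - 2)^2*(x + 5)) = x - 2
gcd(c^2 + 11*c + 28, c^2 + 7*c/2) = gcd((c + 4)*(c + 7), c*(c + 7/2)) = 1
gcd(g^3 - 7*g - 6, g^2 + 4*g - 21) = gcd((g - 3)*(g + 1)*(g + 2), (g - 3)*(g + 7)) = g - 3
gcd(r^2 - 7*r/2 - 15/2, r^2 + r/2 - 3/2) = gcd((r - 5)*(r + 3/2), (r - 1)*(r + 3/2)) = r + 3/2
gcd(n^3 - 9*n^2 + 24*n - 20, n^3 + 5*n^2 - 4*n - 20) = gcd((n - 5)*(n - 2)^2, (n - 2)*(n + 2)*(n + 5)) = n - 2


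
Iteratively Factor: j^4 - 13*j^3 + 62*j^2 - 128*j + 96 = (j - 4)*(j^3 - 9*j^2 + 26*j - 24) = (j - 4)^2*(j^2 - 5*j + 6) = (j - 4)^2*(j - 3)*(j - 2)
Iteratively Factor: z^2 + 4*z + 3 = (z + 3)*(z + 1)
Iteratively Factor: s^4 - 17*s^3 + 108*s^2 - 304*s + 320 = (s - 4)*(s^3 - 13*s^2 + 56*s - 80) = (s - 5)*(s - 4)*(s^2 - 8*s + 16) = (s - 5)*(s - 4)^2*(s - 4)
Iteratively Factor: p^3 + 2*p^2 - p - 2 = (p + 2)*(p^2 - 1) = (p - 1)*(p + 2)*(p + 1)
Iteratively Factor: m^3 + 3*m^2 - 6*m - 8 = (m - 2)*(m^2 + 5*m + 4) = (m - 2)*(m + 4)*(m + 1)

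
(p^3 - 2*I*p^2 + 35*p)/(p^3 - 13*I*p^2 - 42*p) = (p + 5*I)/(p - 6*I)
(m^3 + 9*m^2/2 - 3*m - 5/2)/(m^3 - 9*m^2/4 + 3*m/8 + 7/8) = 4*(m + 5)/(4*m - 7)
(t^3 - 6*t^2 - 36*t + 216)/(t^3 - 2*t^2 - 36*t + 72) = (t - 6)/(t - 2)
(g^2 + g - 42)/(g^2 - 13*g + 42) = (g + 7)/(g - 7)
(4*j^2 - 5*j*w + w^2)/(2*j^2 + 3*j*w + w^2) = (4*j^2 - 5*j*w + w^2)/(2*j^2 + 3*j*w + w^2)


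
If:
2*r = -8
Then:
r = -4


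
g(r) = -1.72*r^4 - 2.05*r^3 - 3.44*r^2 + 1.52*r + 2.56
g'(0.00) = 1.52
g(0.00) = 2.56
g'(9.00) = -5574.07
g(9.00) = -13041.77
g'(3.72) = -463.35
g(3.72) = -474.30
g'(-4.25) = 447.82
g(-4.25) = -469.82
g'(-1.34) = 16.25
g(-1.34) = -6.27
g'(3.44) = -374.99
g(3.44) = -357.23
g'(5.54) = -1395.17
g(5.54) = -2063.36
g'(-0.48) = 4.17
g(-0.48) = 1.17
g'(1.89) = -79.90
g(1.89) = -42.64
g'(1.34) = -35.30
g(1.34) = -12.06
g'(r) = -6.88*r^3 - 6.15*r^2 - 6.88*r + 1.52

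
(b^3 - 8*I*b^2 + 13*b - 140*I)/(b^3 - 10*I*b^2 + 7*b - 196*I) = (b - 5*I)/(b - 7*I)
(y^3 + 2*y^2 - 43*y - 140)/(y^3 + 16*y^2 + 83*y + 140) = (y - 7)/(y + 7)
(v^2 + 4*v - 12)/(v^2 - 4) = (v + 6)/(v + 2)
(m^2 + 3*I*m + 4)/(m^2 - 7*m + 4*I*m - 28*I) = (m - I)/(m - 7)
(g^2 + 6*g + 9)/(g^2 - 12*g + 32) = (g^2 + 6*g + 9)/(g^2 - 12*g + 32)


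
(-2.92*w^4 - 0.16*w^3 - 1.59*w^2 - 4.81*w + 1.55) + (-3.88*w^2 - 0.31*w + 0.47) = -2.92*w^4 - 0.16*w^3 - 5.47*w^2 - 5.12*w + 2.02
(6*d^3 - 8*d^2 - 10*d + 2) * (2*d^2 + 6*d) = 12*d^5 + 20*d^4 - 68*d^3 - 56*d^2 + 12*d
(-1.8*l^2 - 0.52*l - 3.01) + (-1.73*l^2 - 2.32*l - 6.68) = -3.53*l^2 - 2.84*l - 9.69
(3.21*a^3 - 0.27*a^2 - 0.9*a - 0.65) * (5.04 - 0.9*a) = -2.889*a^4 + 16.4214*a^3 - 0.5508*a^2 - 3.951*a - 3.276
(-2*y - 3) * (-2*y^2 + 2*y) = 4*y^3 + 2*y^2 - 6*y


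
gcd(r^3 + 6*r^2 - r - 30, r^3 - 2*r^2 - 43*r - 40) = r + 5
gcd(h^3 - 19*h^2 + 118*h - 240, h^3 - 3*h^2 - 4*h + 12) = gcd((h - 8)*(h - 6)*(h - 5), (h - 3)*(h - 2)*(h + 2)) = 1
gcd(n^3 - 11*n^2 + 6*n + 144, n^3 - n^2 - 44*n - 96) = n^2 - 5*n - 24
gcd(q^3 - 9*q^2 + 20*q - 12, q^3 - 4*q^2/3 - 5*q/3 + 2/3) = q - 2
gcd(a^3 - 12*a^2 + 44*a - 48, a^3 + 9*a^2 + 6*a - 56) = a - 2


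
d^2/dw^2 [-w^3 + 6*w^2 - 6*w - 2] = 12 - 6*w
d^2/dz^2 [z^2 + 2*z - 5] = 2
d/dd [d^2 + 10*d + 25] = 2*d + 10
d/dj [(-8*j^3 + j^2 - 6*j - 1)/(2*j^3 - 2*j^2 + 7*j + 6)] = (14*j^4 - 88*j^3 - 143*j^2 + 8*j - 29)/(4*j^6 - 8*j^5 + 32*j^4 - 4*j^3 + 25*j^2 + 84*j + 36)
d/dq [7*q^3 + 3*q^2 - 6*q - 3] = 21*q^2 + 6*q - 6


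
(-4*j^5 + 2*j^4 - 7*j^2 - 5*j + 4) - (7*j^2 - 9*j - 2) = -4*j^5 + 2*j^4 - 14*j^2 + 4*j + 6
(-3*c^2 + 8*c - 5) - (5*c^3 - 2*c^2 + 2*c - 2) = -5*c^3 - c^2 + 6*c - 3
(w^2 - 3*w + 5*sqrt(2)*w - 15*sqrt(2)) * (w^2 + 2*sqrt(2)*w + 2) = w^4 - 3*w^3 + 7*sqrt(2)*w^3 - 21*sqrt(2)*w^2 + 22*w^2 - 66*w + 10*sqrt(2)*w - 30*sqrt(2)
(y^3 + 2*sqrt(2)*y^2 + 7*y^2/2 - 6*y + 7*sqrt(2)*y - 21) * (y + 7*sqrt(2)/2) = y^4 + 7*y^3/2 + 11*sqrt(2)*y^3/2 + 8*y^2 + 77*sqrt(2)*y^2/4 - 21*sqrt(2)*y + 28*y - 147*sqrt(2)/2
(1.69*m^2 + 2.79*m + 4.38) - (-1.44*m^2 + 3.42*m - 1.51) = 3.13*m^2 - 0.63*m + 5.89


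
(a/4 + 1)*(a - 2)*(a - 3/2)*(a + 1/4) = a^4/4 + 3*a^3/16 - 87*a^2/32 + 37*a/16 + 3/4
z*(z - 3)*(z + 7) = z^3 + 4*z^2 - 21*z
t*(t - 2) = t^2 - 2*t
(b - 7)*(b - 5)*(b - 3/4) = b^3 - 51*b^2/4 + 44*b - 105/4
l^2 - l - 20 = (l - 5)*(l + 4)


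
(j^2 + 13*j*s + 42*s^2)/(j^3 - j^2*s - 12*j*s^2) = (-j^2 - 13*j*s - 42*s^2)/(j*(-j^2 + j*s + 12*s^2))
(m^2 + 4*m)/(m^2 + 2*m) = (m + 4)/(m + 2)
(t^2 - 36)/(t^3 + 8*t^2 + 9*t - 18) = (t - 6)/(t^2 + 2*t - 3)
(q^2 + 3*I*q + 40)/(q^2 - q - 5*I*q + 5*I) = (q + 8*I)/(q - 1)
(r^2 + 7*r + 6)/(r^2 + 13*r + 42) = (r + 1)/(r + 7)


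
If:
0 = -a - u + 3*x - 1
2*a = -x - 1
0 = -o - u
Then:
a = -x/2 - 1/2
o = 1/2 - 7*x/2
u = 7*x/2 - 1/2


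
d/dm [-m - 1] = -1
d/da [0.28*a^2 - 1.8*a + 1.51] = 0.56*a - 1.8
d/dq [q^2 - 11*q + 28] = 2*q - 11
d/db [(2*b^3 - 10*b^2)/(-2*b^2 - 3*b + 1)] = 4*b*(-b^3 - 3*b^2 + 9*b - 5)/(4*b^4 + 12*b^3 + 5*b^2 - 6*b + 1)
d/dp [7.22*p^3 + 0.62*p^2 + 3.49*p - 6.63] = 21.66*p^2 + 1.24*p + 3.49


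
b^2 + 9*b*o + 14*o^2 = (b + 2*o)*(b + 7*o)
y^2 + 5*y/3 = y*(y + 5/3)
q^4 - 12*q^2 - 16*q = q*(q - 4)*(q + 2)^2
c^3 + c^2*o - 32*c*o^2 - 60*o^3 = (c - 6*o)*(c + 2*o)*(c + 5*o)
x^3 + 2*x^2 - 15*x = x*(x - 3)*(x + 5)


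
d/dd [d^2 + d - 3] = 2*d + 1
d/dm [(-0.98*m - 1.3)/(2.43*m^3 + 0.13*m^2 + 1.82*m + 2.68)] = (4.7628*m^3 + 9.6044*m^2 + 0.338*m - 0.2604)/(5.9049*m^6 + 0.6318*m^5 + 8.8621*m^4 + 13.498*m^3 + 4.0092*m^2 + 9.7552*m + 7.1824)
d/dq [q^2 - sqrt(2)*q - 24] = 2*q - sqrt(2)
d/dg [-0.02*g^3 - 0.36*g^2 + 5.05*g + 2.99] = -0.06*g^2 - 0.72*g + 5.05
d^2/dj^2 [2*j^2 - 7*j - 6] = 4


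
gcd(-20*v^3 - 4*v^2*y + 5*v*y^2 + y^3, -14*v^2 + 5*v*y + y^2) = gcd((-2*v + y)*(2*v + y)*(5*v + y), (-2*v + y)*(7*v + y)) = -2*v + y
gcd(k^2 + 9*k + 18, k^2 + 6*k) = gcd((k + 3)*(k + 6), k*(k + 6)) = k + 6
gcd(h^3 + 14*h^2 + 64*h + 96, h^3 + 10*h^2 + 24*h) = h^2 + 10*h + 24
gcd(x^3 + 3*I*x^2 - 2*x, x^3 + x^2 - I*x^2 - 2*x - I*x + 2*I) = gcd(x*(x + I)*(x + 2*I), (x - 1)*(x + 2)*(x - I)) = 1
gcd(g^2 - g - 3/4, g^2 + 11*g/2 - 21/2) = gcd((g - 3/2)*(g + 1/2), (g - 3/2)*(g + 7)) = g - 3/2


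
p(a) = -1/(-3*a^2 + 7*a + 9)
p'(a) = -(6*a - 7)/(-3*a^2 + 7*a + 9)^2 = (7 - 6*a)/(-3*a^2 + 7*a + 9)^2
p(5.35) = 0.03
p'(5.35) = -0.02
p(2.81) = -0.20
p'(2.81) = -0.40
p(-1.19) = 0.28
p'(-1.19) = 1.10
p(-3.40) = 0.02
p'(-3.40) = 0.01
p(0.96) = -0.08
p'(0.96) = 0.01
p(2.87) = -0.23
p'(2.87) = -0.53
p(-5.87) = 0.01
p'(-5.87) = 0.00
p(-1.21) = 0.26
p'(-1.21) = 0.96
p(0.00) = -0.11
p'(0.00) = 0.09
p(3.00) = -0.33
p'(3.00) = -1.22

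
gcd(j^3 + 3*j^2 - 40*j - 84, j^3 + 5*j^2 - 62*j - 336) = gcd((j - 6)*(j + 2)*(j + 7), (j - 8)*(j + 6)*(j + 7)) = j + 7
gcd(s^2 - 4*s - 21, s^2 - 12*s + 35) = s - 7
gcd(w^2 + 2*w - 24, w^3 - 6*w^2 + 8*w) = w - 4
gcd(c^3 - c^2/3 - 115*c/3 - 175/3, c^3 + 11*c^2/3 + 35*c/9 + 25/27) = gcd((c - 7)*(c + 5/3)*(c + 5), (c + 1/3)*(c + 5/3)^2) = c + 5/3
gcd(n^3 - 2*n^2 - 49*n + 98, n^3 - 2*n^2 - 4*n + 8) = n - 2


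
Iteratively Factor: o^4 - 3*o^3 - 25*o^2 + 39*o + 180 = (o - 5)*(o^3 + 2*o^2 - 15*o - 36) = (o - 5)*(o + 3)*(o^2 - o - 12) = (o - 5)*(o + 3)^2*(o - 4)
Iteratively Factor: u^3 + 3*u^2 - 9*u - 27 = (u - 3)*(u^2 + 6*u + 9) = (u - 3)*(u + 3)*(u + 3)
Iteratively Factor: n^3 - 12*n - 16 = (n + 2)*(n^2 - 2*n - 8) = (n + 2)^2*(n - 4)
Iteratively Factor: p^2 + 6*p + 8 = (p + 4)*(p + 2)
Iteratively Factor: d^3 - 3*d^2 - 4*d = (d - 4)*(d^2 + d) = (d - 4)*(d + 1)*(d)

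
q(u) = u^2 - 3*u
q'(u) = 2*u - 3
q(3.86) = 3.32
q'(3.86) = 4.72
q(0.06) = -0.18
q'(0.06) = -2.88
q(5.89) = 17.02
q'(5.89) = 8.78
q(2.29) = -1.63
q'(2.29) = 1.58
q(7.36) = 32.09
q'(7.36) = 11.72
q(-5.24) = 43.18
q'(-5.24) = -13.48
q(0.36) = -0.95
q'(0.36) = -2.28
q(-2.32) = 12.34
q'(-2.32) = -7.64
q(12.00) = 108.00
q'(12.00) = 21.00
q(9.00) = 54.00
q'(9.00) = 15.00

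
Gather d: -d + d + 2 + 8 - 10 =0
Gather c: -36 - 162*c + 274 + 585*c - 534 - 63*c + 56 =360*c - 240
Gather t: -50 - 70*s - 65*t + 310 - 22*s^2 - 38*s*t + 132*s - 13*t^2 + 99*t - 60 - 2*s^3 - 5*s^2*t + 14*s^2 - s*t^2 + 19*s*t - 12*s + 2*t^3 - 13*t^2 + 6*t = -2*s^3 - 8*s^2 + 50*s + 2*t^3 + t^2*(-s - 26) + t*(-5*s^2 - 19*s + 40) + 200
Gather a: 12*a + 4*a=16*a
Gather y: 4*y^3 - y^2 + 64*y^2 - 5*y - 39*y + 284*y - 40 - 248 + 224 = 4*y^3 + 63*y^2 + 240*y - 64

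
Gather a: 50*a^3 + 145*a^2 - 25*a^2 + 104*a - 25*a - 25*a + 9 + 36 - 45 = 50*a^3 + 120*a^2 + 54*a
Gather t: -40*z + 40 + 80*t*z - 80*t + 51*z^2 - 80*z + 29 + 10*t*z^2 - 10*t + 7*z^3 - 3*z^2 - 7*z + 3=t*(10*z^2 + 80*z - 90) + 7*z^3 + 48*z^2 - 127*z + 72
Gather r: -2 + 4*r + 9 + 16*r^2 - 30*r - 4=16*r^2 - 26*r + 3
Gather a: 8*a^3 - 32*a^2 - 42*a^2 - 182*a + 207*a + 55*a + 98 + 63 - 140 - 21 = 8*a^3 - 74*a^2 + 80*a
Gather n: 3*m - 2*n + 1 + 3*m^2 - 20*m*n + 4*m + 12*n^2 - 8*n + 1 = 3*m^2 + 7*m + 12*n^2 + n*(-20*m - 10) + 2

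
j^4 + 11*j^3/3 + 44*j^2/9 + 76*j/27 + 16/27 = (j + 2/3)^2*(j + 1)*(j + 4/3)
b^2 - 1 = (b - 1)*(b + 1)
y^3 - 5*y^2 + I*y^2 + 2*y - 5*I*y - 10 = (y - 5)*(y - I)*(y + 2*I)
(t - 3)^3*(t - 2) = t^4 - 11*t^3 + 45*t^2 - 81*t + 54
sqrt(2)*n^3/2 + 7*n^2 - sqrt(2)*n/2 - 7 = (n - 1)*(n + 7*sqrt(2))*(sqrt(2)*n/2 + sqrt(2)/2)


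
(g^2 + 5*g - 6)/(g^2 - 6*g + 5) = (g + 6)/(g - 5)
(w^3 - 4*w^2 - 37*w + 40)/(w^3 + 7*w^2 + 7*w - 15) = (w - 8)/(w + 3)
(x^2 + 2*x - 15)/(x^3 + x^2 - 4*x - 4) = (x^2 + 2*x - 15)/(x^3 + x^2 - 4*x - 4)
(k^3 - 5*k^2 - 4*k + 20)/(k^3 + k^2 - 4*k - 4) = (k - 5)/(k + 1)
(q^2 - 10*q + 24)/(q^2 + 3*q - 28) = (q - 6)/(q + 7)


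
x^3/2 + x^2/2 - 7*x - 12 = (x/2 + 1)*(x - 4)*(x + 3)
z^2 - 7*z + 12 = (z - 4)*(z - 3)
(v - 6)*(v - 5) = v^2 - 11*v + 30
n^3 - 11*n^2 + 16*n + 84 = (n - 7)*(n - 6)*(n + 2)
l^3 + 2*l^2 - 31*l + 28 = (l - 4)*(l - 1)*(l + 7)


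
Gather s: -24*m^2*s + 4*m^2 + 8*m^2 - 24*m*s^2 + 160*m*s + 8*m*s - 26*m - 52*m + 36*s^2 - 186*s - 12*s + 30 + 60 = 12*m^2 - 78*m + s^2*(36 - 24*m) + s*(-24*m^2 + 168*m - 198) + 90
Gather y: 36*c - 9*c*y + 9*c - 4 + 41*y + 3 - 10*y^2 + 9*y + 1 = 45*c - 10*y^2 + y*(50 - 9*c)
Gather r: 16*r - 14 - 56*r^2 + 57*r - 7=-56*r^2 + 73*r - 21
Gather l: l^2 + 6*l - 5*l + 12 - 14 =l^2 + l - 2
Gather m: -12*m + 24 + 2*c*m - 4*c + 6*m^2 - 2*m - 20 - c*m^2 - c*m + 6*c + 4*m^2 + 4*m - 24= 2*c + m^2*(10 - c) + m*(c - 10) - 20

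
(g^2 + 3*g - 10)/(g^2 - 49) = (g^2 + 3*g - 10)/(g^2 - 49)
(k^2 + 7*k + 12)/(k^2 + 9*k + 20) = (k + 3)/(k + 5)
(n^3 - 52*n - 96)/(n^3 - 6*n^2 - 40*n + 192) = (n + 2)/(n - 4)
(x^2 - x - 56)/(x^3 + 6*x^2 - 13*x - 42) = (x - 8)/(x^2 - x - 6)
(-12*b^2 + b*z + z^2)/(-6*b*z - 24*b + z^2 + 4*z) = (12*b^2 - b*z - z^2)/(6*b*z + 24*b - z^2 - 4*z)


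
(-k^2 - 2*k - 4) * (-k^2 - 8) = k^4 + 2*k^3 + 12*k^2 + 16*k + 32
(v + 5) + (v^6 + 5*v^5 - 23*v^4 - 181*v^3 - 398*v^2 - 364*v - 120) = v^6 + 5*v^5 - 23*v^4 - 181*v^3 - 398*v^2 - 363*v - 115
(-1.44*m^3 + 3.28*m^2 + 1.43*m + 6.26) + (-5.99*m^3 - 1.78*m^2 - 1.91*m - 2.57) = -7.43*m^3 + 1.5*m^2 - 0.48*m + 3.69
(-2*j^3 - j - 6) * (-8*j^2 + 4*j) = 16*j^5 - 8*j^4 + 8*j^3 + 44*j^2 - 24*j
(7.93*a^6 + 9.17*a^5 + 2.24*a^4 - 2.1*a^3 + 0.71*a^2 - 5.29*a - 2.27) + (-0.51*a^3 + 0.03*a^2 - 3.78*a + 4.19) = 7.93*a^6 + 9.17*a^5 + 2.24*a^4 - 2.61*a^3 + 0.74*a^2 - 9.07*a + 1.92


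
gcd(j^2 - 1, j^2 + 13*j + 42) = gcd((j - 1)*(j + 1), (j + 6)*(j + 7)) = 1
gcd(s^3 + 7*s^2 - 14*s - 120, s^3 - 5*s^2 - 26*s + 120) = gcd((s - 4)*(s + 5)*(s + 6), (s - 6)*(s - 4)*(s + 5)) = s^2 + s - 20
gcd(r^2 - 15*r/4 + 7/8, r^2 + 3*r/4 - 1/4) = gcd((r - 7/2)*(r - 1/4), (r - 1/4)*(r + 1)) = r - 1/4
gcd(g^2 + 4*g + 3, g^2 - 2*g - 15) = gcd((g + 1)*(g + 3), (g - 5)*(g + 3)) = g + 3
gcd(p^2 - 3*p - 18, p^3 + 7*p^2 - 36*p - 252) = p - 6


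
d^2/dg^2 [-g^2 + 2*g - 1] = -2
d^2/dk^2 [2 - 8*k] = 0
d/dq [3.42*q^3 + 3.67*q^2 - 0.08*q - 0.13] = 10.26*q^2 + 7.34*q - 0.08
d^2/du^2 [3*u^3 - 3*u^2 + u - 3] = 18*u - 6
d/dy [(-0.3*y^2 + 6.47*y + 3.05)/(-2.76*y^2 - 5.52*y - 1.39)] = (19.5132*y^2 + 17.67*y + 7.8427)/(7.6176*y^4 + 30.4704*y^3 + 38.1432*y^2 + 15.3456*y + 1.9321)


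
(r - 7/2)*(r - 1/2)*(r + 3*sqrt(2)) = r^3 - 4*r^2 + 3*sqrt(2)*r^2 - 12*sqrt(2)*r + 7*r/4 + 21*sqrt(2)/4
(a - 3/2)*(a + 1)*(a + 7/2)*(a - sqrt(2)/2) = a^4 - sqrt(2)*a^3/2 + 3*a^3 - 13*a^2/4 - 3*sqrt(2)*a^2/2 - 21*a/4 + 13*sqrt(2)*a/8 + 21*sqrt(2)/8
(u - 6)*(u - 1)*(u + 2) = u^3 - 5*u^2 - 8*u + 12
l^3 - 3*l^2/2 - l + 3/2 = (l - 3/2)*(l - 1)*(l + 1)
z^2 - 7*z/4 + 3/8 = (z - 3/2)*(z - 1/4)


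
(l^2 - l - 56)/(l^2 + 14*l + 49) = (l - 8)/(l + 7)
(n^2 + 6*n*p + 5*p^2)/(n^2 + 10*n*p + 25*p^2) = (n + p)/(n + 5*p)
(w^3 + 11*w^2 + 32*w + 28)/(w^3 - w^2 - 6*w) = (w^2 + 9*w + 14)/(w*(w - 3))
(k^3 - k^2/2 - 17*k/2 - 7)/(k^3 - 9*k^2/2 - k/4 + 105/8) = 4*(k^2 + 3*k + 2)/(4*k^2 - 4*k - 15)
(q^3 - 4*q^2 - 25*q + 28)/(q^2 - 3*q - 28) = q - 1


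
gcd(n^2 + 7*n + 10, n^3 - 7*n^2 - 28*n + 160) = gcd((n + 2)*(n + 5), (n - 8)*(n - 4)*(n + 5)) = n + 5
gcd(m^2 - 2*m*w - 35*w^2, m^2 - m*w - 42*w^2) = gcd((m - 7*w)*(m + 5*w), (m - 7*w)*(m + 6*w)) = -m + 7*w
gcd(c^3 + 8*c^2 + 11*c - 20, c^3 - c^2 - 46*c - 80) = c + 5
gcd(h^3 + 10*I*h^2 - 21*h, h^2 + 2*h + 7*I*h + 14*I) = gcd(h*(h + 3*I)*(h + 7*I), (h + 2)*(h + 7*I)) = h + 7*I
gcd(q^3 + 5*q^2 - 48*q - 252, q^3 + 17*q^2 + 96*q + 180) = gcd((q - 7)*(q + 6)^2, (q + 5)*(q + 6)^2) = q^2 + 12*q + 36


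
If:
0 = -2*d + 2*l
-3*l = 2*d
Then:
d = 0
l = 0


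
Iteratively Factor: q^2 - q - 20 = (q - 5)*(q + 4)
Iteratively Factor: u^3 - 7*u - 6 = (u + 1)*(u^2 - u - 6) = (u - 3)*(u + 1)*(u + 2)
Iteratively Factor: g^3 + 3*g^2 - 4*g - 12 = (g - 2)*(g^2 + 5*g + 6) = (g - 2)*(g + 2)*(g + 3)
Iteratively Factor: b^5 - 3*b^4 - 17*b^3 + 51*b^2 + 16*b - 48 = (b - 4)*(b^4 + b^3 - 13*b^2 - b + 12) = (b - 4)*(b + 4)*(b^3 - 3*b^2 - b + 3) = (b - 4)*(b - 3)*(b + 4)*(b^2 - 1) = (b - 4)*(b - 3)*(b + 1)*(b + 4)*(b - 1)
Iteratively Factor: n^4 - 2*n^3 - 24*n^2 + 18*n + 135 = (n - 5)*(n^3 + 3*n^2 - 9*n - 27) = (n - 5)*(n - 3)*(n^2 + 6*n + 9) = (n - 5)*(n - 3)*(n + 3)*(n + 3)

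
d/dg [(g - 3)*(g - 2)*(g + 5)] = 3*g^2 - 19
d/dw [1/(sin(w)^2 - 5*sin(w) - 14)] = (5 - 2*sin(w))*cos(w)/((sin(w) - 7)^2*(sin(w) + 2)^2)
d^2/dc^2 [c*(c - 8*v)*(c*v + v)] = 2*v*(3*c - 8*v + 1)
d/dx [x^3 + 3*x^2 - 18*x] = 3*x^2 + 6*x - 18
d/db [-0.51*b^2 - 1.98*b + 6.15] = -1.02*b - 1.98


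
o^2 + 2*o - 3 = (o - 1)*(o + 3)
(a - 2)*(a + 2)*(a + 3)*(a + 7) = a^4 + 10*a^3 + 17*a^2 - 40*a - 84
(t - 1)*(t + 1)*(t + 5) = t^3 + 5*t^2 - t - 5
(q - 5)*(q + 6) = q^2 + q - 30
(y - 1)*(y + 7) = y^2 + 6*y - 7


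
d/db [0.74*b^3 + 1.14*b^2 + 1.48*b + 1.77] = 2.22*b^2 + 2.28*b + 1.48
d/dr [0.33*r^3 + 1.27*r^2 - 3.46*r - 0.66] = 0.99*r^2 + 2.54*r - 3.46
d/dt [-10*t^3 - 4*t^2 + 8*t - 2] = -30*t^2 - 8*t + 8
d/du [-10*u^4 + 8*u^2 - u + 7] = -40*u^3 + 16*u - 1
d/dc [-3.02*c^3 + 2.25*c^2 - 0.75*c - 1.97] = -9.06*c^2 + 4.5*c - 0.75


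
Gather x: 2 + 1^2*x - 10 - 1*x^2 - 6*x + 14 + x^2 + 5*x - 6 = 0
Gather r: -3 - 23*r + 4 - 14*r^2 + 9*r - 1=-14*r^2 - 14*r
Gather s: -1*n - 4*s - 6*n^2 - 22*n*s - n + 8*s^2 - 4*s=-6*n^2 - 2*n + 8*s^2 + s*(-22*n - 8)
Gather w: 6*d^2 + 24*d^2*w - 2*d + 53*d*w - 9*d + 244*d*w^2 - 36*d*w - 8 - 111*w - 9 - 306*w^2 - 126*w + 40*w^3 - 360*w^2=6*d^2 - 11*d + 40*w^3 + w^2*(244*d - 666) + w*(24*d^2 + 17*d - 237) - 17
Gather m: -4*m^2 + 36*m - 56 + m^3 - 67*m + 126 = m^3 - 4*m^2 - 31*m + 70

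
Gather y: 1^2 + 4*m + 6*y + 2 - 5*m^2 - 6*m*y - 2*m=-5*m^2 + 2*m + y*(6 - 6*m) + 3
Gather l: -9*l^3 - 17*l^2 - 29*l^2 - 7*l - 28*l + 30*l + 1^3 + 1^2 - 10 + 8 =-9*l^3 - 46*l^2 - 5*l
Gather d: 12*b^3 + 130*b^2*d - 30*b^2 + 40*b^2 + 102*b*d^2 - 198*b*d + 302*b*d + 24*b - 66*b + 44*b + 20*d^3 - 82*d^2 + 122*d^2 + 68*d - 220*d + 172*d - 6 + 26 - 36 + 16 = 12*b^3 + 10*b^2 + 2*b + 20*d^3 + d^2*(102*b + 40) + d*(130*b^2 + 104*b + 20)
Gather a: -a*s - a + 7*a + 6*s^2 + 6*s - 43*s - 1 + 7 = a*(6 - s) + 6*s^2 - 37*s + 6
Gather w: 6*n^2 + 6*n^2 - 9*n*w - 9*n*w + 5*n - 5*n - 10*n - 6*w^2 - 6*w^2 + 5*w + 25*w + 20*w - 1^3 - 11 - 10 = 12*n^2 - 10*n - 12*w^2 + w*(50 - 18*n) - 22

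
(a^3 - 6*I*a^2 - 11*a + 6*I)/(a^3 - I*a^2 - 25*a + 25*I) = (a^2 - 5*I*a - 6)/(a^2 - 25)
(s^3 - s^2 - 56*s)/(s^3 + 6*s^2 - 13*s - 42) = s*(s - 8)/(s^2 - s - 6)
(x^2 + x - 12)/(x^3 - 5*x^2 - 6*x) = (-x^2 - x + 12)/(x*(-x^2 + 5*x + 6))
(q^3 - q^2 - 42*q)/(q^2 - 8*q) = (q^2 - q - 42)/(q - 8)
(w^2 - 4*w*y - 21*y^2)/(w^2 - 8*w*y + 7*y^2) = (-w - 3*y)/(-w + y)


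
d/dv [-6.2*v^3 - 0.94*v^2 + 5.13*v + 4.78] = -18.6*v^2 - 1.88*v + 5.13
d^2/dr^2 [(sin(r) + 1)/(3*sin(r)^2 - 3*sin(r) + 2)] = (-81*sin(r)^5 - 45*sin(r)^4 + 63*sin(r)^2 + 23*sin(r)/4 - 171*sin(3*r)/4 + 9*sin(5*r)/2 + 18)/(3*sin(r)^2 - 3*sin(r) + 2)^3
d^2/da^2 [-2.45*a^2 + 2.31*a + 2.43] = -4.90000000000000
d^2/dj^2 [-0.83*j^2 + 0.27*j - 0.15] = -1.66000000000000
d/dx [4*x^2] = 8*x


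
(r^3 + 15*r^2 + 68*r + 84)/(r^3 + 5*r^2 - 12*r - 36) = (r + 7)/(r - 3)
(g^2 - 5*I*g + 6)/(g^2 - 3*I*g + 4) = (g - 6*I)/(g - 4*I)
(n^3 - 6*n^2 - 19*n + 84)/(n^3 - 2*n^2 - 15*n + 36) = (n - 7)/(n - 3)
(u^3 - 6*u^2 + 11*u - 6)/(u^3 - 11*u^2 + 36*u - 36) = (u - 1)/(u - 6)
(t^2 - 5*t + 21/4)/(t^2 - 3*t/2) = (t - 7/2)/t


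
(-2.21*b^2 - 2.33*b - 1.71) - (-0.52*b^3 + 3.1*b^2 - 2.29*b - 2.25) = 0.52*b^3 - 5.31*b^2 - 0.04*b + 0.54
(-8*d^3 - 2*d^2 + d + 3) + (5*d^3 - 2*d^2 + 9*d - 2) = -3*d^3 - 4*d^2 + 10*d + 1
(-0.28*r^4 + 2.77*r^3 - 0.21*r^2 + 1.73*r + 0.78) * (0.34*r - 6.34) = -0.0952*r^5 + 2.717*r^4 - 17.6332*r^3 + 1.9196*r^2 - 10.703*r - 4.9452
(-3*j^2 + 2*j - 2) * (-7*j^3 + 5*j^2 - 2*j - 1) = 21*j^5 - 29*j^4 + 30*j^3 - 11*j^2 + 2*j + 2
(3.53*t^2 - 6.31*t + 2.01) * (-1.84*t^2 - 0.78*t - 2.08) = -6.4952*t^4 + 8.857*t^3 - 6.119*t^2 + 11.557*t - 4.1808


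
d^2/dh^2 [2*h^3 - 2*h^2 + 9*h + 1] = 12*h - 4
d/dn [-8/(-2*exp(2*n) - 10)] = -8*exp(2*n)/(exp(2*n) + 5)^2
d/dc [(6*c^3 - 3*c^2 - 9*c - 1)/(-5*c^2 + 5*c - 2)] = (-30*c^4 + 60*c^3 - 96*c^2 + 2*c + 23)/(25*c^4 - 50*c^3 + 45*c^2 - 20*c + 4)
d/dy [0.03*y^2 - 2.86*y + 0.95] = 0.06*y - 2.86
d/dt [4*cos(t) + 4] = -4*sin(t)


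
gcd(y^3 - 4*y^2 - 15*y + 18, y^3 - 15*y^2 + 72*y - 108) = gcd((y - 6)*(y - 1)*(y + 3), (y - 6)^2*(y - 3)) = y - 6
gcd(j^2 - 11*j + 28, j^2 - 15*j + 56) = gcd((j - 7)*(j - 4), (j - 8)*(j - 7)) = j - 7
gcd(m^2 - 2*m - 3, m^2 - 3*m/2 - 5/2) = m + 1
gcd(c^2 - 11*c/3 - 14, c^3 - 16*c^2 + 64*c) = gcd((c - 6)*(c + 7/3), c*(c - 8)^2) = 1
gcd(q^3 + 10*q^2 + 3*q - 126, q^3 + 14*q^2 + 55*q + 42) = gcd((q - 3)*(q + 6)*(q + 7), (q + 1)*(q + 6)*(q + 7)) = q^2 + 13*q + 42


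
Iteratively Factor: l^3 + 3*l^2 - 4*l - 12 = (l + 3)*(l^2 - 4) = (l - 2)*(l + 3)*(l + 2)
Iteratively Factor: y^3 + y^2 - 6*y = (y)*(y^2 + y - 6) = y*(y + 3)*(y - 2)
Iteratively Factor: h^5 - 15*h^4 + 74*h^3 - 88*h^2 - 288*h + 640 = (h - 4)*(h^4 - 11*h^3 + 30*h^2 + 32*h - 160) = (h - 4)*(h + 2)*(h^3 - 13*h^2 + 56*h - 80) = (h - 5)*(h - 4)*(h + 2)*(h^2 - 8*h + 16) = (h - 5)*(h - 4)^2*(h + 2)*(h - 4)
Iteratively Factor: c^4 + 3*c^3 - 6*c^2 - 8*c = (c - 2)*(c^3 + 5*c^2 + 4*c) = (c - 2)*(c + 1)*(c^2 + 4*c) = (c - 2)*(c + 1)*(c + 4)*(c)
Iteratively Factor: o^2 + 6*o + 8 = (o + 4)*(o + 2)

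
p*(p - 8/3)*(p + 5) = p^3 + 7*p^2/3 - 40*p/3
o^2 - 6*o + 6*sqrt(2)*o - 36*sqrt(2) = (o - 6)*(o + 6*sqrt(2))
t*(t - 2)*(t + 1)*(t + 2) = t^4 + t^3 - 4*t^2 - 4*t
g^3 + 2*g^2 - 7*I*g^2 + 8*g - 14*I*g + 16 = (g + 2)*(g - 8*I)*(g + I)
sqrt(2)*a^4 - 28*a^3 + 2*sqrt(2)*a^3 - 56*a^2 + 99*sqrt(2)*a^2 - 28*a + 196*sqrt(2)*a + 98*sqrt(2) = (a + 1)*(a - 7*sqrt(2))^2*(sqrt(2)*a + sqrt(2))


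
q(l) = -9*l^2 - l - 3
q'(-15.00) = 269.00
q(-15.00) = -2013.00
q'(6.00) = -109.00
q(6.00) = -333.00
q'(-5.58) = 99.44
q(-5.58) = -277.65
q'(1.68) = -31.24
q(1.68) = -30.08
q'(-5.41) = 96.38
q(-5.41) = -261.00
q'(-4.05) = 71.90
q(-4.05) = -146.57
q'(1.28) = -24.04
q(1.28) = -19.03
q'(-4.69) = 83.42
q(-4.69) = -196.27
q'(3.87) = -70.66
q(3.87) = -141.66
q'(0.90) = -17.20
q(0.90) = -11.19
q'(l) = -18*l - 1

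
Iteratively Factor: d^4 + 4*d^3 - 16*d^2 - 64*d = (d + 4)*(d^3 - 16*d) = (d - 4)*(d + 4)*(d^2 + 4*d) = d*(d - 4)*(d + 4)*(d + 4)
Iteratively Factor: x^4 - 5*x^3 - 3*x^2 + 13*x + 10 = (x + 1)*(x^3 - 6*x^2 + 3*x + 10) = (x - 2)*(x + 1)*(x^2 - 4*x - 5) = (x - 5)*(x - 2)*(x + 1)*(x + 1)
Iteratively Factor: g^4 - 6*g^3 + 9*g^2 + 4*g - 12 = (g + 1)*(g^3 - 7*g^2 + 16*g - 12) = (g - 3)*(g + 1)*(g^2 - 4*g + 4) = (g - 3)*(g - 2)*(g + 1)*(g - 2)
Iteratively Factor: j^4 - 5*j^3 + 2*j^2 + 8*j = (j + 1)*(j^3 - 6*j^2 + 8*j) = (j - 4)*(j + 1)*(j^2 - 2*j) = j*(j - 4)*(j + 1)*(j - 2)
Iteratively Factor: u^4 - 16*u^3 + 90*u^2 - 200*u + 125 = (u - 5)*(u^3 - 11*u^2 + 35*u - 25) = (u - 5)^2*(u^2 - 6*u + 5) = (u - 5)^2*(u - 1)*(u - 5)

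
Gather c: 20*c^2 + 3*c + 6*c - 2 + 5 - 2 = 20*c^2 + 9*c + 1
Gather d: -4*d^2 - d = -4*d^2 - d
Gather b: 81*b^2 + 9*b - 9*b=81*b^2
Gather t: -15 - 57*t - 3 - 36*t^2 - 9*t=-36*t^2 - 66*t - 18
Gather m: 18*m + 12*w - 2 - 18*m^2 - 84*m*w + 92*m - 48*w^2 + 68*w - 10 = -18*m^2 + m*(110 - 84*w) - 48*w^2 + 80*w - 12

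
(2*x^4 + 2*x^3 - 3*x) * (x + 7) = 2*x^5 + 16*x^4 + 14*x^3 - 3*x^2 - 21*x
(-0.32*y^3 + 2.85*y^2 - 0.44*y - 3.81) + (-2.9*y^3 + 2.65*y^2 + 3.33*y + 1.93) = -3.22*y^3 + 5.5*y^2 + 2.89*y - 1.88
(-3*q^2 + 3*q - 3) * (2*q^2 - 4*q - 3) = -6*q^4 + 18*q^3 - 9*q^2 + 3*q + 9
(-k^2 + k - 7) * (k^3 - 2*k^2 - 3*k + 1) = -k^5 + 3*k^4 - 6*k^3 + 10*k^2 + 22*k - 7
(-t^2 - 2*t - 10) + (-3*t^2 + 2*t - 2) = -4*t^2 - 12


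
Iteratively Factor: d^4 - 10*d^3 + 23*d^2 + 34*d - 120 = (d + 2)*(d^3 - 12*d^2 + 47*d - 60) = (d - 3)*(d + 2)*(d^2 - 9*d + 20) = (d - 5)*(d - 3)*(d + 2)*(d - 4)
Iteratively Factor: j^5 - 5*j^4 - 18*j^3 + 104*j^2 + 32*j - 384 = (j + 4)*(j^4 - 9*j^3 + 18*j^2 + 32*j - 96) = (j - 4)*(j + 4)*(j^3 - 5*j^2 - 2*j + 24) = (j - 4)*(j - 3)*(j + 4)*(j^2 - 2*j - 8) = (j - 4)*(j - 3)*(j + 2)*(j + 4)*(j - 4)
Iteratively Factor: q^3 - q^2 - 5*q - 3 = (q + 1)*(q^2 - 2*q - 3) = (q - 3)*(q + 1)*(q + 1)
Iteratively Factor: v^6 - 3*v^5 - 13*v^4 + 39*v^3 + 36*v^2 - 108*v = (v)*(v^5 - 3*v^4 - 13*v^3 + 39*v^2 + 36*v - 108) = v*(v - 3)*(v^4 - 13*v^2 + 36) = v*(v - 3)*(v + 3)*(v^3 - 3*v^2 - 4*v + 12) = v*(v - 3)^2*(v + 3)*(v^2 - 4) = v*(v - 3)^2*(v + 2)*(v + 3)*(v - 2)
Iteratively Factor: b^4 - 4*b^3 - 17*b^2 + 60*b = (b - 3)*(b^3 - b^2 - 20*b) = b*(b - 3)*(b^2 - b - 20) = b*(b - 3)*(b + 4)*(b - 5)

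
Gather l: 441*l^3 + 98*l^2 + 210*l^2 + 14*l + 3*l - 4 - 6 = 441*l^3 + 308*l^2 + 17*l - 10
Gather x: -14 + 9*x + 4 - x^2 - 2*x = -x^2 + 7*x - 10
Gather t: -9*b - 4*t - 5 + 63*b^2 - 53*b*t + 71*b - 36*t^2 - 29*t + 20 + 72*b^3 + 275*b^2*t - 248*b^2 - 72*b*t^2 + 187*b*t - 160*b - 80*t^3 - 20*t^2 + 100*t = 72*b^3 - 185*b^2 - 98*b - 80*t^3 + t^2*(-72*b - 56) + t*(275*b^2 + 134*b + 67) + 15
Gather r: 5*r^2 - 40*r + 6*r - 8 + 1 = 5*r^2 - 34*r - 7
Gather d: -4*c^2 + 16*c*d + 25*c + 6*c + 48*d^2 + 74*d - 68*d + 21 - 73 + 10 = -4*c^2 + 31*c + 48*d^2 + d*(16*c + 6) - 42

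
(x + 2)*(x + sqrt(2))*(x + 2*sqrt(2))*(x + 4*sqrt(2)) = x^4 + 2*x^3 + 7*sqrt(2)*x^3 + 14*sqrt(2)*x^2 + 28*x^2 + 16*sqrt(2)*x + 56*x + 32*sqrt(2)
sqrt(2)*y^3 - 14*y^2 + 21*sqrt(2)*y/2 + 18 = (y - 6*sqrt(2))*(y - 3*sqrt(2)/2)*(sqrt(2)*y + 1)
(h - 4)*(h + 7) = h^2 + 3*h - 28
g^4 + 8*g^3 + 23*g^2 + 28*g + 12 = (g + 1)*(g + 2)^2*(g + 3)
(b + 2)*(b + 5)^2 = b^3 + 12*b^2 + 45*b + 50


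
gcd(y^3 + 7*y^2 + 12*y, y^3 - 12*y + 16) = y + 4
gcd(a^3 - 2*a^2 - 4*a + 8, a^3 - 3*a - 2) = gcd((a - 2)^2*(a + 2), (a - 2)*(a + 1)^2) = a - 2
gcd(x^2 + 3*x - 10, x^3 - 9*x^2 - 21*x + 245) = x + 5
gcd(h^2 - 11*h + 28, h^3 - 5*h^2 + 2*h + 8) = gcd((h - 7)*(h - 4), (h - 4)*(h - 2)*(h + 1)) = h - 4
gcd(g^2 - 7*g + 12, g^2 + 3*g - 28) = g - 4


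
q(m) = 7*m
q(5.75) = 40.25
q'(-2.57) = 7.00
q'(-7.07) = 7.00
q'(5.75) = 7.00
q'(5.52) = 7.00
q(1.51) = 10.57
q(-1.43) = -10.01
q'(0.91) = 7.00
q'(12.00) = 7.00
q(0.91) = 6.37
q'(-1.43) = 7.00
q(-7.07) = -49.49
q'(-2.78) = 7.00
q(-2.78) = -19.46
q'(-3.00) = 7.00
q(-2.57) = -17.99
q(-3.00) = -21.00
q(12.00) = 84.00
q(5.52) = 38.64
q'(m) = 7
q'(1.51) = 7.00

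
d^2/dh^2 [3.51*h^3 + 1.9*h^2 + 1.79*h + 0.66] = 21.06*h + 3.8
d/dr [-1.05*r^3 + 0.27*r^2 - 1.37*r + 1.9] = -3.15*r^2 + 0.54*r - 1.37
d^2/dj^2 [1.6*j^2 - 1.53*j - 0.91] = 3.20000000000000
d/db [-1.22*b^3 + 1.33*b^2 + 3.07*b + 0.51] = -3.66*b^2 + 2.66*b + 3.07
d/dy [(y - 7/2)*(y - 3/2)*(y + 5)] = 3*y^2 - 79/4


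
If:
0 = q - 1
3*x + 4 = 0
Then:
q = 1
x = -4/3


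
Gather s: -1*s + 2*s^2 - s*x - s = 2*s^2 + s*(-x - 2)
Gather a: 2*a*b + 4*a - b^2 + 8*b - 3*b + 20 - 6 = a*(2*b + 4) - b^2 + 5*b + 14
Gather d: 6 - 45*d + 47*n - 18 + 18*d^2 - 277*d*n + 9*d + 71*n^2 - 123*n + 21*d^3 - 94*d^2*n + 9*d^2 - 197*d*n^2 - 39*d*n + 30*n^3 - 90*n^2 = 21*d^3 + d^2*(27 - 94*n) + d*(-197*n^2 - 316*n - 36) + 30*n^3 - 19*n^2 - 76*n - 12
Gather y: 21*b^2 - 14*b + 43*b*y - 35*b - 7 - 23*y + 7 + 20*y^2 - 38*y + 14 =21*b^2 - 49*b + 20*y^2 + y*(43*b - 61) + 14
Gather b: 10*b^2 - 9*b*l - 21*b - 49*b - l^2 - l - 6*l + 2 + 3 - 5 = 10*b^2 + b*(-9*l - 70) - l^2 - 7*l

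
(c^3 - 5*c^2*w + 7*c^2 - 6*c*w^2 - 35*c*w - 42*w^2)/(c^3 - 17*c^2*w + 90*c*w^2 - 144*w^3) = (c^2 + c*w + 7*c + 7*w)/(c^2 - 11*c*w + 24*w^2)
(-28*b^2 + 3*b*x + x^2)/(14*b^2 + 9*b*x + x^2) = (-4*b + x)/(2*b + x)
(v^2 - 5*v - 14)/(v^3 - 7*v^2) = (v + 2)/v^2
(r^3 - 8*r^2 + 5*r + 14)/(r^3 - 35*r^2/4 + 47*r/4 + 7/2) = 4*(r + 1)/(4*r + 1)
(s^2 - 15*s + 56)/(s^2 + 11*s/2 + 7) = 2*(s^2 - 15*s + 56)/(2*s^2 + 11*s + 14)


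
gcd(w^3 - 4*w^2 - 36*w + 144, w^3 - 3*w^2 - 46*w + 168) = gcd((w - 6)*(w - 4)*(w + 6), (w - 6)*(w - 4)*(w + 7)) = w^2 - 10*w + 24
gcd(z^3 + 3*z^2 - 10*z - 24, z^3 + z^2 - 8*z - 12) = z^2 - z - 6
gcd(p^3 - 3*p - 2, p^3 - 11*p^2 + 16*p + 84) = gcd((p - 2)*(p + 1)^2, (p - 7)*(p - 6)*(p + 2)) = 1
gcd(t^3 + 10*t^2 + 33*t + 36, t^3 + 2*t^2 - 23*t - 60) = t^2 + 7*t + 12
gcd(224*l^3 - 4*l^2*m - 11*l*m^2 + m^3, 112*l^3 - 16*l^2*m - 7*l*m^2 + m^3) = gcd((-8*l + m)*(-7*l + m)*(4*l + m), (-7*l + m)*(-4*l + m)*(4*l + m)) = 28*l^2 + 3*l*m - m^2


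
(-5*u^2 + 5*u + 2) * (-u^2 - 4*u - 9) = 5*u^4 + 15*u^3 + 23*u^2 - 53*u - 18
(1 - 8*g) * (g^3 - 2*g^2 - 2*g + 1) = -8*g^4 + 17*g^3 + 14*g^2 - 10*g + 1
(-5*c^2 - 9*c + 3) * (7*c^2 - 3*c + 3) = -35*c^4 - 48*c^3 + 33*c^2 - 36*c + 9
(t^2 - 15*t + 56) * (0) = 0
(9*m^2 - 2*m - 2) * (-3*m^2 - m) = -27*m^4 - 3*m^3 + 8*m^2 + 2*m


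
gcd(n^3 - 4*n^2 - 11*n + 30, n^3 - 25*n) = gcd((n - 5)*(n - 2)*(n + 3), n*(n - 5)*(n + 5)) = n - 5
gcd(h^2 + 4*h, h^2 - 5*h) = h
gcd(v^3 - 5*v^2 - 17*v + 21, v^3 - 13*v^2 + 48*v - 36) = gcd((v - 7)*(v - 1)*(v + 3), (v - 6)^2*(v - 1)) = v - 1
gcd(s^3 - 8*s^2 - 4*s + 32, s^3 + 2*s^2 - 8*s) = s - 2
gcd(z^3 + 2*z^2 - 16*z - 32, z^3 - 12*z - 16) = z^2 - 2*z - 8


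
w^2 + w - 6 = (w - 2)*(w + 3)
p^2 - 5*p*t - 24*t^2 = (p - 8*t)*(p + 3*t)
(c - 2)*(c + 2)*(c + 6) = c^3 + 6*c^2 - 4*c - 24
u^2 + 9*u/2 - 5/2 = (u - 1/2)*(u + 5)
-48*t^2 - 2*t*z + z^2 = (-8*t + z)*(6*t + z)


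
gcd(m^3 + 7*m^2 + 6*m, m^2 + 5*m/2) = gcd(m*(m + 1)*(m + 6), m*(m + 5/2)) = m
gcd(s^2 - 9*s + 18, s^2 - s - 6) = s - 3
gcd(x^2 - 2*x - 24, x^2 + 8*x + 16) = x + 4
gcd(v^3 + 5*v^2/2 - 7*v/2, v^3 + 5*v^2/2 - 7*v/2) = v^3 + 5*v^2/2 - 7*v/2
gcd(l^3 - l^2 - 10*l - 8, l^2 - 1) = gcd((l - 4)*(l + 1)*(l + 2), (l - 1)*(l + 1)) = l + 1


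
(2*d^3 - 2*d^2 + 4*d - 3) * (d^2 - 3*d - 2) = 2*d^5 - 8*d^4 + 6*d^3 - 11*d^2 + d + 6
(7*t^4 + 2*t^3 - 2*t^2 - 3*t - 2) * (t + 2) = 7*t^5 + 16*t^4 + 2*t^3 - 7*t^2 - 8*t - 4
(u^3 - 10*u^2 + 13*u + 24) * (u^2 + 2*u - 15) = u^5 - 8*u^4 - 22*u^3 + 200*u^2 - 147*u - 360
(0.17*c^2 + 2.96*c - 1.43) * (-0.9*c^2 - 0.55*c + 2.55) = -0.153*c^4 - 2.7575*c^3 + 0.0924999999999998*c^2 + 8.3345*c - 3.6465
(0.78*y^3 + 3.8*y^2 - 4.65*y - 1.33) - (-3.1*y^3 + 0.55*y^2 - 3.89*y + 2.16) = 3.88*y^3 + 3.25*y^2 - 0.76*y - 3.49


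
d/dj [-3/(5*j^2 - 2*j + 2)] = 6*(5*j - 1)/(5*j^2 - 2*j + 2)^2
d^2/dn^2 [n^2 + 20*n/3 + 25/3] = 2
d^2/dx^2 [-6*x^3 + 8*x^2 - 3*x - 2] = 16 - 36*x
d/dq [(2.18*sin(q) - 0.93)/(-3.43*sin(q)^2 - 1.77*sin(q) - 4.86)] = (7.4774*sin(q)^2 - 6.3798*sin(q) - 12.2409)*cos(q)/(11.7649*sin(q)^4 + 12.1422*sin(q)^3 + 36.4725*sin(q)^2 + 17.2044*sin(q) + 23.6196)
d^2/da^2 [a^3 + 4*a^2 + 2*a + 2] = 6*a + 8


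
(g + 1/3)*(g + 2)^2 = g^3 + 13*g^2/3 + 16*g/3 + 4/3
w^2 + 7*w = w*(w + 7)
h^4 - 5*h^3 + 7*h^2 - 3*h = h*(h - 3)*(h - 1)^2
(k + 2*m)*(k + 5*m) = k^2 + 7*k*m + 10*m^2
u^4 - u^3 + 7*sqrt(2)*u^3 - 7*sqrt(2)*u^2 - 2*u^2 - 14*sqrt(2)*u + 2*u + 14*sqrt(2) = (u - 1)*(u - sqrt(2))*(u + sqrt(2))*(u + 7*sqrt(2))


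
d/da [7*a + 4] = 7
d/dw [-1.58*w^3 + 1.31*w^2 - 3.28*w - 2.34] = -4.74*w^2 + 2.62*w - 3.28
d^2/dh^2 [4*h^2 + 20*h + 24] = 8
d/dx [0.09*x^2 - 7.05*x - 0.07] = 0.18*x - 7.05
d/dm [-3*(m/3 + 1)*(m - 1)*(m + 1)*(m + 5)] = -4*m^3 - 24*m^2 - 28*m + 8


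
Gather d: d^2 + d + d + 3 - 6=d^2 + 2*d - 3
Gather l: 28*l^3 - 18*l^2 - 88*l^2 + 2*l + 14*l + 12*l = 28*l^3 - 106*l^2 + 28*l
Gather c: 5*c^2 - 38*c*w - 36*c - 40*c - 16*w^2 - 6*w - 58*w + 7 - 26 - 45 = 5*c^2 + c*(-38*w - 76) - 16*w^2 - 64*w - 64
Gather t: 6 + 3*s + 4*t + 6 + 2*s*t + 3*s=6*s + t*(2*s + 4) + 12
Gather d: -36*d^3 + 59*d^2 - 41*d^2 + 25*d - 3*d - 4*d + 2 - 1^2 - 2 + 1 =-36*d^3 + 18*d^2 + 18*d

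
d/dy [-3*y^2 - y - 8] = -6*y - 1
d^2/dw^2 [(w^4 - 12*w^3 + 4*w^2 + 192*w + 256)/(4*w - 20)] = (3*w^4 - 52*w^3 + 330*w^2 - 900*w + 1316)/(2*(w^3 - 15*w^2 + 75*w - 125))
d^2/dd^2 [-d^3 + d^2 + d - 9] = 2 - 6*d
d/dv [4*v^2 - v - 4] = 8*v - 1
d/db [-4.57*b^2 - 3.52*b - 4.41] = -9.14*b - 3.52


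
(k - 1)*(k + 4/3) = k^2 + k/3 - 4/3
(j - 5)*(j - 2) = j^2 - 7*j + 10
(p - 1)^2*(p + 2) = p^3 - 3*p + 2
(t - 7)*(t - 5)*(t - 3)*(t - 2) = t^4 - 17*t^3 + 101*t^2 - 247*t + 210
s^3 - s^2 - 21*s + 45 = (s - 3)^2*(s + 5)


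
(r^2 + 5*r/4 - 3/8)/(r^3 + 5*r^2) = (8*r^2 + 10*r - 3)/(8*r^2*(r + 5))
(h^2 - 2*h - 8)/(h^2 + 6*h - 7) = (h^2 - 2*h - 8)/(h^2 + 6*h - 7)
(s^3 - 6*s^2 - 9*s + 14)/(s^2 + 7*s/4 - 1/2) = 4*(s^2 - 8*s + 7)/(4*s - 1)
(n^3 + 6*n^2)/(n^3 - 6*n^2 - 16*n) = n*(n + 6)/(n^2 - 6*n - 16)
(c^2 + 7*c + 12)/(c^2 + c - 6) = (c + 4)/(c - 2)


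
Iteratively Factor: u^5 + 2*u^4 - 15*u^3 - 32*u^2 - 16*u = (u + 1)*(u^4 + u^3 - 16*u^2 - 16*u) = u*(u + 1)*(u^3 + u^2 - 16*u - 16) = u*(u + 1)*(u + 4)*(u^2 - 3*u - 4) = u*(u + 1)^2*(u + 4)*(u - 4)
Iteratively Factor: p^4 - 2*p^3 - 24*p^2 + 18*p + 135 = (p + 3)*(p^3 - 5*p^2 - 9*p + 45) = (p - 3)*(p + 3)*(p^2 - 2*p - 15) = (p - 5)*(p - 3)*(p + 3)*(p + 3)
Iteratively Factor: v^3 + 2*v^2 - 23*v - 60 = (v + 3)*(v^2 - v - 20) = (v + 3)*(v + 4)*(v - 5)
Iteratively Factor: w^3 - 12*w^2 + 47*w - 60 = (w - 5)*(w^2 - 7*w + 12) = (w - 5)*(w - 4)*(w - 3)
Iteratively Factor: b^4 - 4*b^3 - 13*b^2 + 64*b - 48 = (b - 3)*(b^3 - b^2 - 16*b + 16) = (b - 4)*(b - 3)*(b^2 + 3*b - 4) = (b - 4)*(b - 3)*(b - 1)*(b + 4)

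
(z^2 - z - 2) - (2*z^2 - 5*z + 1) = -z^2 + 4*z - 3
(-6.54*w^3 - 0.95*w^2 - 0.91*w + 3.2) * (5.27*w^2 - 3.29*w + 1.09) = -34.4658*w^5 + 16.5101*w^4 - 8.7988*w^3 + 18.8224*w^2 - 11.5199*w + 3.488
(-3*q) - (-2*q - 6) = 6 - q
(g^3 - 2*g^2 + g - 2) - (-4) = g^3 - 2*g^2 + g + 2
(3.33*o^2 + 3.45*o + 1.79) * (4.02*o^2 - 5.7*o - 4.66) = 13.3866*o^4 - 5.112*o^3 - 27.987*o^2 - 26.28*o - 8.3414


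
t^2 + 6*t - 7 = (t - 1)*(t + 7)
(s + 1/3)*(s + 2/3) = s^2 + s + 2/9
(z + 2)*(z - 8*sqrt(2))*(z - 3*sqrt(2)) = z^3 - 11*sqrt(2)*z^2 + 2*z^2 - 22*sqrt(2)*z + 48*z + 96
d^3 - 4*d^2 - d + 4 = (d - 4)*(d - 1)*(d + 1)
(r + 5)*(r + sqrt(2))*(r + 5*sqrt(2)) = r^3 + 5*r^2 + 6*sqrt(2)*r^2 + 10*r + 30*sqrt(2)*r + 50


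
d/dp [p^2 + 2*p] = 2*p + 2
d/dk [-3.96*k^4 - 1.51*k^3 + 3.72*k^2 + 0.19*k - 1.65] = -15.84*k^3 - 4.53*k^2 + 7.44*k + 0.19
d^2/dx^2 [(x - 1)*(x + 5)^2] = 6*x + 18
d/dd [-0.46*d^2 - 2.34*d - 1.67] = -0.92*d - 2.34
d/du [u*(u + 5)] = 2*u + 5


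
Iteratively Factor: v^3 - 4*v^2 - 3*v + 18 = (v + 2)*(v^2 - 6*v + 9) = (v - 3)*(v + 2)*(v - 3)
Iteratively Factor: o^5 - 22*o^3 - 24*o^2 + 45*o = (o + 3)*(o^4 - 3*o^3 - 13*o^2 + 15*o) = (o + 3)^2*(o^3 - 6*o^2 + 5*o) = (o - 1)*(o + 3)^2*(o^2 - 5*o) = (o - 5)*(o - 1)*(o + 3)^2*(o)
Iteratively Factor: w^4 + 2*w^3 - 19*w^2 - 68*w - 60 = (w + 2)*(w^3 - 19*w - 30) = (w + 2)^2*(w^2 - 2*w - 15) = (w + 2)^2*(w + 3)*(w - 5)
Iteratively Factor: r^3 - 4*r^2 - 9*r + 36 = (r - 4)*(r^2 - 9) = (r - 4)*(r - 3)*(r + 3)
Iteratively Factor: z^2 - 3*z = (z)*(z - 3)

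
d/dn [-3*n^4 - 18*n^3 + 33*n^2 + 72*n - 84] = -12*n^3 - 54*n^2 + 66*n + 72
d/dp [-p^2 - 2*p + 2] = -2*p - 2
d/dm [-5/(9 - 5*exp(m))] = -25*exp(m)/(5*exp(m) - 9)^2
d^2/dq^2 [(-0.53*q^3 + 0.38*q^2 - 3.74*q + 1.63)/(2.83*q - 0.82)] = (-8.489434*q^3 + 7.379508*q^2 - 2.138232*q + 9.26195)/(22.665187*q^3 - 19.701894*q^2 + 5.708676*q - 0.551368)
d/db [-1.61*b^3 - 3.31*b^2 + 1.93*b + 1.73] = -4.83*b^2 - 6.62*b + 1.93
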